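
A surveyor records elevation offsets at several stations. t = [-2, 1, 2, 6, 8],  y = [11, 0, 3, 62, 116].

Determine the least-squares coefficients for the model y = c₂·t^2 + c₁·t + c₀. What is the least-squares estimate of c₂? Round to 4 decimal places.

c₂ = 2.0607

Forming MᵀM = [[5425, 729, 109]; [729, 109, 15]; [109, 15, 5]] and Mᵀy = [9712, 1284, 192]ᵀ gives MᵀM·[c₂, c₁, c₀]ᵀ = Mᵀy.
Inverting the 3×3 Gram matrix, [c₂, c₁, c₀]ᵀ = [86342/41899, -78828/41899, -3350/3809]ᵀ.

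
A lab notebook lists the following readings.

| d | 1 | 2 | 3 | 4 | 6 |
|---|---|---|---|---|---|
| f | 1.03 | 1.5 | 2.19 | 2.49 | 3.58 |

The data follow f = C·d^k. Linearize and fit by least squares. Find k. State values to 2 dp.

k = 0.69

With ln fᵢ as the transformed response and ln dᵢ as the regressor:
Σln d = 4.9698, Σ(ln d)² = 6.8196, Σln f = 3.4066, Σln d·ln f = 4.6921.
Equations: 6.8196·k + 4.9698·ln C = 4.6921;  4.9698·k + 5·ln C = 3.4066.
Solving (det = 9.3990): k = 0.69480, ln C = -0.00929.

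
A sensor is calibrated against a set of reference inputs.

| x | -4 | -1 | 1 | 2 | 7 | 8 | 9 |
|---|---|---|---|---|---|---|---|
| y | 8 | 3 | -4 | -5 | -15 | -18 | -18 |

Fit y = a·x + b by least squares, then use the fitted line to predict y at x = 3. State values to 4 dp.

ŷ = -6.7023

The normal equations are: 216·a + 22·b = -460;  22·a + 7·b = -49.
Eliminating b: 7·(row 1) − 22·(row 2) gives 1028·a = 7·(-460) − 22·(-49) = -2142, so a = -1071/514.
Then b = ((-49) − 22·(-1071/514))/7 = -116/257.
At x = 3: ŷ = (-1071/514)·(3) + (-116/257)·(1) = -3445/514.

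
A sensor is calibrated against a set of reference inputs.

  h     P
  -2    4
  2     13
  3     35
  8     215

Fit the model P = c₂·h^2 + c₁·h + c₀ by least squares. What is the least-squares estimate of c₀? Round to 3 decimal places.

Setting ∂/∂c₂ … = 0 gives: 4209·c₂ + 539·c₁ + 81·c₀ = 14143;  539·c₂ + 81·c₁ + 11·c₀ = 1843;  81·c₂ + 11·c₁ + 4·c₀ = 267.
Solving the 3×3 system (Gaussian elimination) gives c₂ = 37089/12140, c₁ = 6821/2428, c₀ = -8624/3035.

c₀ = -2.842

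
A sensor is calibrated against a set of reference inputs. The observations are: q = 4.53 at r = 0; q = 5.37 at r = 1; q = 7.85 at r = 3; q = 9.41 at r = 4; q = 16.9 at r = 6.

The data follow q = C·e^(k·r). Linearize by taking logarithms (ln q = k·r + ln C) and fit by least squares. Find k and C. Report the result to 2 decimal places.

Taking logs, ln q = k·r + ln C, so regress ln q on r.
XᵀX = [[62.0000, 14.0000]; [14.0000, 5]], rhs = [33.7933, 10.3211]ᵀ  (here Σr = 14.0000, Σ(r)² = 62.0000, Σln q = 10.3211, Σr·ln q = 33.7933).
Slope k = (n·Σr·ln q − Σr·Σln q)/(n·Σ(r)² − (Σr)²) = (5·33.7933 − 14.0000·10.3211)/114.0000 = 0.21465; ln C = (Σln q − k·Σr)/n = 1.46320, so C = exp(1.46320) = 4.31975.

k = 0.21, C = 4.32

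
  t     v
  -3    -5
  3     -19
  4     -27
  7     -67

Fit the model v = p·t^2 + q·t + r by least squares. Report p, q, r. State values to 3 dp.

Setting ∂/∂p … = 0 gives: 2819·p + 407·q + 83·r = -3931;  407·p + 83·q + 11·r = -619;  83·p + 11·q + 4·r = -118.
Solving the 3×3 system (Gaussian elimination) gives p = -1420/1439, q = -3222/1439, r = -4125/1439.

p = -0.987, q = -2.239, r = -2.867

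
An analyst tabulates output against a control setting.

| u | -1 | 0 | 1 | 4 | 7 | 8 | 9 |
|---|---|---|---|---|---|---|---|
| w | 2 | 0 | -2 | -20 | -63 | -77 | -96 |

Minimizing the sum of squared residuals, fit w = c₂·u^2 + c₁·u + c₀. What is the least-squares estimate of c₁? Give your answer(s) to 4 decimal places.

Sums needed: Σu^2·u^2 = 13316, Σu^2·u = 1648, Σu^2 = 212, Σu·u = 212, Σu = 28, Σ1 = 7.
Moment sums: Σu^2·w = -16111, Σu·w = -2005, Σw = -256.
Row-reducing yields c₂ = -3569/3468, c₁ = -136727/86700, c₀ = 6534/7225.

c₁ = -1.5770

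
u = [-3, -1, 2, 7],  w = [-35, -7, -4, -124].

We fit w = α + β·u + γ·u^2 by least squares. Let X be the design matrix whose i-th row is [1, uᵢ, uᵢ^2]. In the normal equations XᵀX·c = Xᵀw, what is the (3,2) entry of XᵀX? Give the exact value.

323

Row 3 ↔ basis u^2, column 2 ↔ basis u, so (XᵀX)_{3,2} = Σᵢ (u^2)·(u) = (9)·(-3) + (1)·(-1) + (4)·(2) + (49)·(7) = 323.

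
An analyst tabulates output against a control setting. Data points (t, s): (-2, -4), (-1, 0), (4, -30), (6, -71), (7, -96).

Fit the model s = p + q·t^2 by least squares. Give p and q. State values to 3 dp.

Forming AᵀA = [[5, 106]; [106, 3970]] and Aᵀs = [-201, -7756]ᵀ gives AᵀA·[p, q]ᵀ = Aᵀs.
Eliminating q: 3970·(row 1) − 106·(row 2) gives 8614·p = 3970·(-201) − 106·(-7756) = 24166, so p = 12083/4307.
Then q = ((-7756) − 106·(12083/4307))/3970 = -8737/4307.

p = 2.805, q = -2.029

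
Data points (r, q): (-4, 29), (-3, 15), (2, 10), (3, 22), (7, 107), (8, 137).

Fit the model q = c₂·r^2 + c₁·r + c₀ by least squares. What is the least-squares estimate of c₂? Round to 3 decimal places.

Sums needed: Σr^2·r^2 = 6931, Σr^2·r = 799, Σr^2 = 151, Σr·r = 151, Σr = 13, Σ1 = 6.
For Xᵀq: Σr^2·q = 14848, Σr·q = 1770, Σq = 320.
Normal equations: [[6931, 799, 151]; [799, 151, 13]; [151, 13, 6]]·[c₂, c₁, c₀]ᵀ = [14848, 1770, 320]ᵀ.
Solving the 3×3 system (Gaussian elimination) gives c₂ = 979813/485832, c₁ = 494741/485832, c₀ = 30079/80972.

c₂ = 2.017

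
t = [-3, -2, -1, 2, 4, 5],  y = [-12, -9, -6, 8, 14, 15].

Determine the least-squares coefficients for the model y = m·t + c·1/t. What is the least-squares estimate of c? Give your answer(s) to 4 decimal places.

c = 3.5789

MᵀM·[m, c]ᵀ = Mᵀy reads: 59·m + 6·c = 207;  6·m + (6169/3600)·c = 25.
(Σt·t = 59, Σt·1/t = 6, Σ1/t·1/t = 6169/3600, Σt·y = 207, Σ1/t·y = 25.)
Determinant 59·(6169/3600) − 6² = 234371/3600.
m = (207·(6169/3600) − 6·25)/(234371/3600) = 736983/234371; c = (59·25 − 6·207)/(234371/3600) = 838800/234371.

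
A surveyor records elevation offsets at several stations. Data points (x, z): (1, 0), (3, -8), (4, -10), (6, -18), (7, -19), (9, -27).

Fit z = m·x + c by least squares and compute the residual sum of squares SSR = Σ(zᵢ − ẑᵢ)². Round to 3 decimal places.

The normal equations are: 192·m + 30·c = -548;  30·m + 6·c = -82.
Eliminating c: 6·(row 1) − 30·(row 2) gives 252·m = 6·(-548) − 30·(-82) = -828, so m = -23/7.
Then c = ((-82) − 30·(-23/7))/6 = 58/21.
Residuals: 11/21, -19/21, 8/21, -22/21, 26/21, -4/21; SSR = 82/21.

SSR = 3.905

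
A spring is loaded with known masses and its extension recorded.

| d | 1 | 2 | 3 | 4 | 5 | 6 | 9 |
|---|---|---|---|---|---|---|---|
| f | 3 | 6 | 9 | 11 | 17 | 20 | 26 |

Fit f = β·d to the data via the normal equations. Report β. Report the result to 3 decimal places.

Forming AᵀA = [[172]] and Aᵀf = [525]ᵀ gives AᵀA·[β]ᵀ = Aᵀf.
Hence β = 525 / 172 ≈ 3.05233.

β = 3.052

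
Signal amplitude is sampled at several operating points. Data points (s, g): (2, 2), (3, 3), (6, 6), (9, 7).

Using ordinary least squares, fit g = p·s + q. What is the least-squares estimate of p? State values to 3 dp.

From the data, Σs·s = 130, Σs = 20, Σ1 = 4.
Moment sums: Σs·g = 112, Σg = 18.
Normal equations: [[130, 20]; [20, 4]]·[p, q]ᵀ = [112, 18]ᵀ.
Δ = 130·4 − 20² = 120.
p = (112·4 − 20·18)/120 = 11/15; q = (130·18 − 20·112)/120 = 5/6.

p = 0.733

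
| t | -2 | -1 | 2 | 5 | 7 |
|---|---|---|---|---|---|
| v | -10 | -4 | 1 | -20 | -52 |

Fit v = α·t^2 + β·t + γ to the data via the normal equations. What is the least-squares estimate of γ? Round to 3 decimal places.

γ = 1.418

Sums needed: Σt^2·t^2 = 3059, Σt^2·t = 467, Σt^2 = 83, Σt·t = 83, Σt = 11, Σ1 = 5.
For Aᵀv: Σt^2·v = -3088, Σt·v = -438, Σv = -85.
Row-reducing yields α = -3781/2496, β = 7633/2496, γ = 295/208.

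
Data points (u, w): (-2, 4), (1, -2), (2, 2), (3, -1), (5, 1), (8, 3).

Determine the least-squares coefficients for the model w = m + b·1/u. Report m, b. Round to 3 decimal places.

m = 2.240, b = -3.884

XᵀX·[m, b]ᵀ = Xᵀw reads: 6·m + (199/120)·b = 7;  (199/120)·m + (24001/14400)·b = -331/120.
Δ = 6·(24001/14400) − (199/120)² = 20881/2880.
m = (7·(24001/14400) − (199/120)·(-331/120))/(20881/2880) = 233876/104405; b = (6·(-331/120) − (199/120)·7)/(20881/2880) = -81096/20881.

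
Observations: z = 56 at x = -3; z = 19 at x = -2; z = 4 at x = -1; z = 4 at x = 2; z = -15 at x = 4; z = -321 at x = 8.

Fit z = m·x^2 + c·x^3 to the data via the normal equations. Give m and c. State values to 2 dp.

m = 3.11, c = -1.02

Sums needed: Σx^2·x^2 = 4466, Σx^2·x^3 = 33548, Σx^3·x^3 = 267098.
Moment sums: Σx^2·z = -20184, Σx^3·z = -166948.
Normal equations: [[4466, 33548]; [33548, 267098]]·[m, c]ᵀ = [-20184, -166948]ᵀ.
Δ = 4466·267098 − 33548² = 67391364.
m = ((-20184)·267098 − 33548·(-166948))/67391364 = 52416368/16847841; c = (4466·(-166948) − 33548·(-20184))/67391364 = -17114234/16847841.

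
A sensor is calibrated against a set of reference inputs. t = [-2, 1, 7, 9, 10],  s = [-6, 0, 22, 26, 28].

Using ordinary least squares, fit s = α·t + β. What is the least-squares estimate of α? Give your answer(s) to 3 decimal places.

α = 3.000

From the data, Σt·t = 235, Σt = 25, Σ1 = 5.
And Σt·s = 680, Σs = 70.
Normal equations: [[235, 25]; [25, 5]]·[α, β]ᵀ = [680, 70]ᵀ.
Δ = 235·5 − 25² = 550.
α = (680·5 − 25·70)/550 = 3; β = (235·70 − 25·680)/550 = -1.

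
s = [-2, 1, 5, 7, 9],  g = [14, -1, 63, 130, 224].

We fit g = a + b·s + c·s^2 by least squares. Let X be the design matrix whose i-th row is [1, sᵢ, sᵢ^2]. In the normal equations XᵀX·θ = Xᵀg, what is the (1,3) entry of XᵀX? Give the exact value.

160

Row 1 ↔ basis 1, column 3 ↔ basis s^2, so (XᵀX)_{1,3} = Σᵢ s^2 = (1)·(4) + (1)·(1) + (1)·(25) + (1)·(49) + (1)·(81) = 160.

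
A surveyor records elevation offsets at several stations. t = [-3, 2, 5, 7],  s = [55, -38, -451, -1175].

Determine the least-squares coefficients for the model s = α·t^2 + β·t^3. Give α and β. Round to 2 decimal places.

α = -3.00, β = -3.00

Compute the Gram sums: Σt^2·t^2 = 3123, Σt^2·t^3 = 19721, Σt^3·t^3 = 134067.
Right-hand side: Σt^2·s = -68507, Σt^3·s = -461189.
Eliminating β: 134067·(row 1) − 19721·(row 2) gives 29773400·α = 134067·(-68507) − 19721·(-461189) = -89419700, so α = -894197/297734.
Then β = ((-461189) − 19721·(-894197/297734))/134067 = -892667/297734.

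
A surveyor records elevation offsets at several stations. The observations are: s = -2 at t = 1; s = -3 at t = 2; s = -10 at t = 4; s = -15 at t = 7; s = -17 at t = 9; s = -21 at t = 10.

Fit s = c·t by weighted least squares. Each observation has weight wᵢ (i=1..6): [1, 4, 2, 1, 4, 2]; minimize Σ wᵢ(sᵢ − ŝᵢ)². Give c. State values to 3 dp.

From the data, Σwᵢ·t·t = 622.
Right-hand side: Σwᵢ·t·s = -1243.
c = (-1243)/622 = -1.99839.

c = -1.998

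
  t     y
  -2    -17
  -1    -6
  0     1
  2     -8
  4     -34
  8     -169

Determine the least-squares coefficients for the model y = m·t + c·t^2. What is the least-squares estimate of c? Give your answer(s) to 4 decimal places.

Compute the Gram sums: Σt·t = 89, Σt·t^2 = 575, Σt^2·t^2 = 4385.
For Xᵀy: Σt·y = -1464, Σt^2·y = -11466.
So XᵀX·[m, c]ᵀ = Xᵀy: [[89, 575]; [575, 4385]]·[m, c]ᵀ = [-1464, -11466]ᵀ.
Determinant 89·4385 − 575² = 59640.
m = ((-1464)·4385 − 575·(-11466))/59640 = 5777/1988; c = (89·(-11466) − 575·(-1464))/59640 = -29779/9940.

c = -2.9959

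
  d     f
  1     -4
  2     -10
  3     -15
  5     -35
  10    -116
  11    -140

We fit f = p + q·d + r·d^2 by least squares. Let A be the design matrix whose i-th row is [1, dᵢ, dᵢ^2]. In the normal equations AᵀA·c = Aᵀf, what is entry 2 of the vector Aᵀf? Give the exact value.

Entry 2 ↔ basis d, so (Aᵀf)_{2} = Σᵢ (d)·fᵢ = (1)·(-4) + (2)·(-10) + (3)·(-15) + (5)·(-35) + (10)·(-116) + (11)·(-140) = -2944.

-2944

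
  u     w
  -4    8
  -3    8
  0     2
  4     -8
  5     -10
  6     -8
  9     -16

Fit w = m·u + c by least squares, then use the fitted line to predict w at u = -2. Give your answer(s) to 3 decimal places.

ŵ = 5.063

AᵀA·[m, c]ᵀ = Aᵀw reads: 183·m + 17·c = -330;  17·m + 7·c = -24.
Δ = 183·7 − 17² = 992.
m = ((-330)·7 − 17·(-24))/992 = -951/496; c = (183·(-24) − 17·(-330))/992 = 609/496.
At u = -2: ŵ = (-951/496)·(-2) + (609/496)·(1) = 81/16.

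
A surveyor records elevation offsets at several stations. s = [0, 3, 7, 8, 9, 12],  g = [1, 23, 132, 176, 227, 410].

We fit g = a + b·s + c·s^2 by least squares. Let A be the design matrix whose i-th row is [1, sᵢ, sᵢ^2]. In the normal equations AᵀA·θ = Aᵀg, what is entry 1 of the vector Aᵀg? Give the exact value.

969

Entry 1 ↔ basis 1, so (Aᵀg)_{1} = Σᵢ gᵢ = (1)·(1) + (1)·(23) + (1)·(132) + (1)·(176) + (1)·(227) + (1)·(410) = 969.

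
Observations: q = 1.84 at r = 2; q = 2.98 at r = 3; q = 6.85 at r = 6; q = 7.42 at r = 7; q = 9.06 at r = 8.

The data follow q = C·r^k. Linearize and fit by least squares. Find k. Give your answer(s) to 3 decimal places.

k = 1.141

Linearized form: ln q = k·ln r + ln C. From the 5 transformed points,
Σln r = 7.6089, Σ(ln r)² = 13.0084, Σln q = 7.8340, Σln r·ln q = 13.5528.
Equations: 13.0084·k + 7.6089·ln C = 13.5528;  7.6089·k + 5·ln C = 7.8340.
Solving (det = 7.1473): k = 1.14117, ln C = -0.16980.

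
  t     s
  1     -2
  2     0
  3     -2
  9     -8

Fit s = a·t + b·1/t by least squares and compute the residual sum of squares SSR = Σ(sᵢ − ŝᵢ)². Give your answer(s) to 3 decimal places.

From the data, Σt·t = 95, Σt·1/t = 4, Σ1/t·1/t = 445/324.
For Mᵀs: Σt·s = -80, Σ1/t·s = -32/9.
MᵀM·[a, b]ᵀ = Mᵀs becomes [[95, 4]; [4, 445/324]]·[a, b]ᵀ = [-80, -32/9]ᵀ.
Δ = 95·(445/324) − 4² = 37091/324.
a = ((-80)·(445/324) − 4·(-32/9))/(37091/324) = -30992/37091; b = (95·(-32/9) − 4·(-80))/(37091/324) = -5760/37091.
Residuals: -37430/37091, 64864/37091, 20714/37091, -17160/37091; SSR = 170712/37091.

SSR = 4.603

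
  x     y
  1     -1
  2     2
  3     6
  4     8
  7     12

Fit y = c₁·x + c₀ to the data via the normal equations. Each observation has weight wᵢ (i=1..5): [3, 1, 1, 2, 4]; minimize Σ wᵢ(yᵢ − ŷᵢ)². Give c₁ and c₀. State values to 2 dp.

c₁ = 2.10, c₀ = -2.14

With design matrix A, AᵀWA = [[244, 44]; [44, 11]] and AᵀWy = [419, 69]ᵀ.
Δ = 244·11 − 44² = 748.
c₁ = (419·11 − 44·69)/748 = 143/68; c₀ = (244·69 − 44·419)/748 = -400/187.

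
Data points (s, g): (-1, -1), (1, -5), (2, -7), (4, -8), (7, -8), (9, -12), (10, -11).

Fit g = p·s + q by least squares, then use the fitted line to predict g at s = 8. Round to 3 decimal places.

ĝ = -10.227

Entries of MᵀM: Σs·s = 252, Σs = 32, Σ1 = 7.
For Mᵀg: Σs·g = -324, Σg = -52.
MᵀM·[p, q]ᵀ = Mᵀg becomes [[252, 32]; [32, 7]]·[p, q]ᵀ = [-324, -52]ᵀ.
Δ = 252·7 − 32² = 740.
p = ((-324)·7 − 32·(-52))/740 = -151/185; q = (252·(-52) − 32·(-324))/740 = -684/185.
At s = 8: ĝ = (-151/185)·(8) + (-684/185)·(1) = -1892/185.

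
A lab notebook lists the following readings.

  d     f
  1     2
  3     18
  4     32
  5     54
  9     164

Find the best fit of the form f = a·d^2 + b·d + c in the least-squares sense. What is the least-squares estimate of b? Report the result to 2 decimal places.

b = 1.02

Forming MᵀM = [[7524, 946, 132]; [946, 132, 22]; [132, 22, 5]] and Mᵀf = [15310, 1930, 270]ᵀ gives MᵀM·[a, b, c]ᵀ = Mᵀf.
Solving the 3×3 system (Gaussian elimination) gives a = 1935/1001, b = 1025/1001, c = -20/13.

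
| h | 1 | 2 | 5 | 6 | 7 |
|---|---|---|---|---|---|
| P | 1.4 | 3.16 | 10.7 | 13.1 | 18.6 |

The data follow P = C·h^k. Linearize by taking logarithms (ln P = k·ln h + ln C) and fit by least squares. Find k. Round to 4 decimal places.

k = 1.3032

Let Y = ln P. Fitting Y = k·ln h + ln C by least squares:
Σln h = 6.0403, Σ(ln h)² = 10.0677, Σln P = 9.3531, Σln h·ln P = 14.9100.
Equations: 10.0677·k + 6.0403·ln C = 14.9100;  6.0403·k + 5·ln C = 9.3531.
Δ = 10.0677·5 − (6.0403)² = 13.8539; k = (14.9100·5 − 6.0403·9.3531)/13.8539 = 1.30325, ln C = (10.0677·9.3531 − 6.0403·14.9100)/13.8539 = 0.29622.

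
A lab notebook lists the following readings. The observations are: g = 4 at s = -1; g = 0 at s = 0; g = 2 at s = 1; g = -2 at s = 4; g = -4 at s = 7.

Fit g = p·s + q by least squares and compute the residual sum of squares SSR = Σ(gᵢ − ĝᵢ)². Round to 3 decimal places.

SSR = 6.262

From the data, Σs·s = 67, Σs = 11, Σ1 = 5.
Right-hand side: Σs·g = -38, Σg = 0.
Δ = 67·5 − 11² = 214.
p = ((-38)·5 − 11·0)/214 = -95/107; q = (67·0 − 11·(-38))/214 = 209/107.
Residuals: 124/107, -209/107, 100/107, -43/107, 28/107; SSR = 670/107.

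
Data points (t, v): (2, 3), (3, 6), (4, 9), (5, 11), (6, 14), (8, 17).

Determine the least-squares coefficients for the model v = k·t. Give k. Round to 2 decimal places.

Sums needed: Σt·t = 154.
For Mᵀv: Σt·v = 335.
MᵀM·[k]ᵀ = Mᵀv becomes [[154]]·[k]ᵀ = [335]ᵀ.
k = 335/154 = 2.17532.

k = 2.18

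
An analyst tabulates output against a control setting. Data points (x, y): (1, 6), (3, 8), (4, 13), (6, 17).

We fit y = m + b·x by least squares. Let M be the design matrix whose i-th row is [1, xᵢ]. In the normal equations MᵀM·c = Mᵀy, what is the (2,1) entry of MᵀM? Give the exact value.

14

Row 2 ↔ basis x, column 1 ↔ basis 1, so (MᵀM)_{2,1} = Σᵢ x = (1)·(1) + (3)·(1) + (4)·(1) + (6)·(1) = 14.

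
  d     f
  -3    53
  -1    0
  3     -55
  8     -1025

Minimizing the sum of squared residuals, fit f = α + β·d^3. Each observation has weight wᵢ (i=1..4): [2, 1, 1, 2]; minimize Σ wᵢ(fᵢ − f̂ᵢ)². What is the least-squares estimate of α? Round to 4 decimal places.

The normal system MᵀWM·[α, β]ᵀ = MᵀWf is [[6, 996]; [996, 526476]]·[α, β]ᵀ = [-1999, -1053947]ᵀ.
Eliminating β: 526476·(row 1) − 996·(row 2) gives 2166840·α = 526476·(-1999) − 996·(-1053947) = -2694312, so α = -37421/30095.
Then β = ((-1053947) − 996·(-37421/30095))/526476 = -722113/361140.

α = -1.2434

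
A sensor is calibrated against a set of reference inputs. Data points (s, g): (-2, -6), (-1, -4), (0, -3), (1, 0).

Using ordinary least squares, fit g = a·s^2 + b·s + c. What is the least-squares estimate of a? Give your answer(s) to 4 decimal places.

a = 0.2500

From the data, Σs^2·s^2 = 18, Σs^2·s = -8, Σs^2 = 6, Σs·s = 6, Σs = -2, Σ1 = 4.
For Mᵀg: Σs^2·g = -28, Σs·g = 16, Σg = -13.
Row-reducing yields a = 1/4, b = 43/20, c = -51/20.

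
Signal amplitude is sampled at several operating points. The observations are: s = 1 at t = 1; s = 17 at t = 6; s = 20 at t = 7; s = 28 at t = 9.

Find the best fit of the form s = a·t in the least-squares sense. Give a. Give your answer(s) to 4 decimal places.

Forming AᵀA = [[167]] and Aᵀs = [495]ᵀ gives AᵀA·[a]ᵀ = Aᵀs.
a = 495/167 = 2.96407.

a = 2.9641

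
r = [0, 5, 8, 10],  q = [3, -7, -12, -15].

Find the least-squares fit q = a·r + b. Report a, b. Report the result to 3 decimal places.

Normal-equation sums: Σr·r = 189, Σr = 23, Σ1 = 4.
Moment sums: Σr·q = -281, Σq = -31.
Normal equations: [[189, 23]; [23, 4]]·[a, b]ᵀ = [-281, -31]ᵀ.
Determinant 189·4 − 23² = 227.
a = ((-281)·4 − 23·(-31))/227 = -411/227; b = (189·(-31) − 23·(-281))/227 = 604/227.

a = -1.811, b = 2.661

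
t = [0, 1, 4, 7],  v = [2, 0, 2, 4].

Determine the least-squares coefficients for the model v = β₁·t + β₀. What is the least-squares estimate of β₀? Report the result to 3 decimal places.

Setting ∂/∂β₁ … = 0 gives: 66·β₁ + 12·β₀ = 36;  12·β₁ + 4·β₀ = 8.
(Σt·t = 66, Σt = 12, Σ1 = 4, Σt·v = 36, Σv = 8.)
Eliminating β₀: 4·(row 1) − 12·(row 2) gives 120·β₁ = 4·36 − 12·8 = 48, so β₁ = 2/5.
Then β₀ = (8 − 12·(2/5))/4 = 4/5.

β₀ = 0.800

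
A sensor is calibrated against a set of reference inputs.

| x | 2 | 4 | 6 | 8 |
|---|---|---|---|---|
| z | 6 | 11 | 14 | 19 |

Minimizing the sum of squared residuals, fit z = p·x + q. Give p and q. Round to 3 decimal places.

Setting ∂/∂p … = 0 gives: 120·p + 20·q = 292;  20·p + 4·q = 50.
(Σx·x = 120, Σx = 20, Σ1 = 4, Σx·z = 292, Σz = 50.)
Δ = 120·4 − 20² = 80.
p = (292·4 − 20·50)/80 = 21/10; q = (120·50 − 20·292)/80 = 2.

p = 2.100, q = 2.000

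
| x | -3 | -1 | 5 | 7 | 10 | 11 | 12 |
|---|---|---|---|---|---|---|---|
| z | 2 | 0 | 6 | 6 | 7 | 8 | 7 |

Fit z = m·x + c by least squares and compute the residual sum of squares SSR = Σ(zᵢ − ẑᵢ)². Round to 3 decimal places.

SSR = 7.674

Forming MᵀM = [[449, 41]; [41, 7]] and Mᵀz = [308, 36]ᵀ gives MᵀM·[m, c]ᵀ = Mᵀz.
det = 449·7 − 41² = 1462.
m = (308·7 − 41·36)/1462 = 20/43; c = (449·36 − 41·308)/1462 = 104/43.
Residuals: 42/43, -84/43, 54/43, 14/43, -3/43, 20/43, -1; SSR = 330/43.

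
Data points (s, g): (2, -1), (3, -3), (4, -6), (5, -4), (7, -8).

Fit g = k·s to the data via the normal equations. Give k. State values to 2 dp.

k = -1.08

Entries of XᵀX: Σs·s = 103.
For Xᵀg: Σs·g = -111.
So XᵀX·[k]ᵀ = Xᵀg: [[103]]·[k]ᵀ = [-111]ᵀ.
k = (-111)/103 = -1.07767.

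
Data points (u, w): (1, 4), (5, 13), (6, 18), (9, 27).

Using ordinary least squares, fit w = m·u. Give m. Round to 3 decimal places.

m = 2.937

Compute the Gram sums: Σu·u = 143.
And Σu·w = 420.
So MᵀM·[m]ᵀ = Mᵀw: [[143]]·[m]ᵀ = [420]ᵀ.
Hence m = 420 / 143 ≈ 2.93706.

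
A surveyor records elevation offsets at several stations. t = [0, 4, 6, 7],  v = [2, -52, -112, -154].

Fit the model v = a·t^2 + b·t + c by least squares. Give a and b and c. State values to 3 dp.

Sums needed: Σt^2·t^2 = 3953, Σt^2·t = 623, Σt^2 = 101, Σt·t = 101, Σt = 17, Σ1 = 4.
And Σt^2·v = -12410, Σt·v = -1958, Σv = -316.
So AᵀA·[a, b, c]ᵀ = Aᵀv: [[3953, 623, 101]; [623, 101, 17]; [101, 17, 4]]·[a, b, c]ᵀ = [-12410, -1958, -316]ᵀ.
Inverting the 3×3 Gram matrix, [a, b, c]ᵀ = [-183/62, -3/2, 59/31]ᵀ.

a = -2.952, b = -1.500, c = 1.903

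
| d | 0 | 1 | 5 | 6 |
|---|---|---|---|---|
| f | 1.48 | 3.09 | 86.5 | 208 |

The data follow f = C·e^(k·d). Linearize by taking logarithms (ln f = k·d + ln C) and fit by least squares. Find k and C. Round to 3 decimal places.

k = 0.827, C = 1.417

Let Y = ln f. Fitting Y = k·d + ln C by least squares:
AᵀA = [[62.0000, 12.0000]; [12.0000, 4]], rhs = [55.4541, 11.3179]ᵀ  (here Σd = 12.0000, Σ(d)² = 62.0000, Σln f = 11.3179, Σd·ln f = 55.4541).
Slope k = (n·Σd·ln f − Σd·Σln f)/(n·Σ(d)² − (Σd)²) = (4·55.4541 − 12.0000·11.3179)/104.0000 = 0.82694; ln C = (Σln f − k·Σd)/n = 0.34865, so C = exp(0.34865) = 1.41716.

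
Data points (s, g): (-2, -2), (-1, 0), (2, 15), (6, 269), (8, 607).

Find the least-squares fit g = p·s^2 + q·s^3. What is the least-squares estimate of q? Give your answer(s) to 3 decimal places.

q = 1.000

Normal-equation sums: Σs^2·s^2 = 5425, Σs^2·s^3 = 40543, Σs^3·s^3 = 308929.
Right-hand side: Σs^2·g = 48584, Σs^3·g = 369024.
So AᵀA·[p, q]ᵀ = Aᵀg: [[5425, 40543]; [40543, 308929]]·[p, q]ᵀ = [48584, 369024]ᵀ.
Δ = 5425·308929 − 40543² = 32204976.
p = (48584·308929 − 40543·369024)/32204976 = 5958313/4025622; q = (5425·369024 − 40543·48584)/32204976 = 4026761/4025622.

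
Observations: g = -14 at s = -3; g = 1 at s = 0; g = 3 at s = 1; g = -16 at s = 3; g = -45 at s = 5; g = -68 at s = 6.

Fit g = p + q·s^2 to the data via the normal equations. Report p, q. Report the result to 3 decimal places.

Normal-equation sums: Σ1 = 6, Σs^2 = 80, Σs^2·s^2 = 2084.
For Mᵀg: Σg = -139, Σs^2·g = -3840.
So MᵀM·[p, q]ᵀ = Mᵀg: [[6, 80]; [80, 2084]]·[p, q]ᵀ = [-139, -3840]ᵀ.
det = 6·2084 − 80² = 6104.
p = ((-139)·2084 − 80·(-3840))/6104 = 4381/1526; q = (6·(-3840) − 80·(-139))/6104 = -1490/763.

p = 2.871, q = -1.953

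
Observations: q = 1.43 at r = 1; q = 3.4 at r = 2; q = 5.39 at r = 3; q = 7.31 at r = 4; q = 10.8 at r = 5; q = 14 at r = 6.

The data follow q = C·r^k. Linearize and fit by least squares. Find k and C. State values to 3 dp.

With ln qᵢ as the transformed response and ln rᵢ as the regressor:
XᵀX = [[9.4099, 6.5793]; [6.5793, 6]], rhs = [14.0149, 10.2738]ᵀ  (here Σln r = 6.5793, Σ(ln r)² = 9.4099, Σln q = 10.2738, Σln r·ln q = 14.0149).
Solving (det = 13.1729): k = 1.25220, ln C = 0.33922, so C = exp(0.33922) = 1.40385.

k = 1.252, C = 1.404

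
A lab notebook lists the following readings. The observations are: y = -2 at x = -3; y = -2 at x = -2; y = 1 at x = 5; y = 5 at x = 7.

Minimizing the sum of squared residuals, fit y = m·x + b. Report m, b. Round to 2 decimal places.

m = 0.62, b = -0.59

The normal system AᵀA·[m, b]ᵀ = Aᵀy is [[87, 7]; [7, 4]]·[m, b]ᵀ = [50, 2]ᵀ.
Eliminating b: 4·(row 1) − 7·(row 2) gives 299·m = 4·50 − 7·2 = 186, so m = 186/299.
Then b = (2 − 7·(186/299))/4 = -176/299.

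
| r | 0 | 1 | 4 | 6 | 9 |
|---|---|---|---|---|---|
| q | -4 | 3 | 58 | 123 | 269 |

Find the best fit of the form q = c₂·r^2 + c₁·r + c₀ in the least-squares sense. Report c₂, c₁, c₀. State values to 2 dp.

Entries of MᵀM: Σr^2·r^2 = 8114, Σr^2·r = 1010, Σr^2 = 134, Σr·r = 134, Σr = 20, Σ1 = 5.
For Mᵀq: Σr^2·q = 27148, Σr·q = 3394, Σq = 449.
So MᵀM·[c₂, c₁, c₀]ᵀ = Mᵀq: [[8114, 1010, 134]; [1010, 134, 20]; [134, 20, 5]]·[c₂, c₁, c₀]ᵀ = [27148, 3394, 449]ᵀ.
Row-reducing yields c₂ = 12239/4074, c₁ = 13129/4074, c₀ = -2446/679.

c₂ = 3.00, c₁ = 3.22, c₀ = -3.60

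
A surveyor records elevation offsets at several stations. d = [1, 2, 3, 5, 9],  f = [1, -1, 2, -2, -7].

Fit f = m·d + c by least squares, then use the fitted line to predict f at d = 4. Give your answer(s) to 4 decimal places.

f̂ = -1.4000

Normal-equation sums: Σd·d = 120, Σd = 20, Σ1 = 5.
Right-hand side: Σd·f = -68, Σf = -7.
Normal equations: [[120, 20]; [20, 5]]·[m, c]ᵀ = [-68, -7]ᵀ.
det = 120·5 − 20² = 200.
m = ((-68)·5 − 20·(-7))/200 = -1; c = (120·(-7) − 20·(-68))/200 = 13/5.
At d = 4: f̂ = (-1)·(4) + (13/5)·(1) = -7/5.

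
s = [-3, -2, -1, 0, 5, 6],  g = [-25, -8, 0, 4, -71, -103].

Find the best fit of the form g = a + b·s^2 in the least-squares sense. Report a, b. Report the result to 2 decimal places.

a = 3.18, b = -2.96

The normal system AᵀA·[a, b]ᵀ = Aᵀg is [[6, 75]; [75, 2019]]·[a, b]ᵀ = [-203, -5740]ᵀ.
Determinant 6·2019 − 75² = 6489.
a = ((-203)·2019 − 75·(-5740))/6489 = 983/309; b = (6·(-5740) − 75·(-203))/6489 = -305/103.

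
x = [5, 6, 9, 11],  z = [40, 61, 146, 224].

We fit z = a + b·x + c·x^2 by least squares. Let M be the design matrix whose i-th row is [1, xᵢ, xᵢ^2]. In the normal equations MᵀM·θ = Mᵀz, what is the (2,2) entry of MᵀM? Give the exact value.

263

Row 2 ↔ basis x, column 2 ↔ basis x, so (MᵀM)_{2,2} = Σᵢ (x)·(x) = (5)·(5) + (6)·(6) + (9)·(9) + (11)·(11) = 263.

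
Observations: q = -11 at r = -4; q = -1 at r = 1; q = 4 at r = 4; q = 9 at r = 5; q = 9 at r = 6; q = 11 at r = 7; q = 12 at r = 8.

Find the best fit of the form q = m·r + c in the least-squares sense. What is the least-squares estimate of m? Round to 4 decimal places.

m = 1.9806

The normal equations are: 207·m + 27·c = 331;  27·m + 7·c = 33.
det = 207·7 − 27² = 720.
m = (331·7 − 27·33)/720 = 713/360; c = (207·33 − 27·331)/720 = -117/40.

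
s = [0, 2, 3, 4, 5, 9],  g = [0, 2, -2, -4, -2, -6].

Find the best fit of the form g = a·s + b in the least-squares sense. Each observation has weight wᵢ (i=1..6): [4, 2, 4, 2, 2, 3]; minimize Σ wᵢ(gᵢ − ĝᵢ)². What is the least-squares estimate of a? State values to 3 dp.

From the data, Σwᵢ·s·s = 369, Σwᵢ·s = 61, Σwᵢ·1 = 17.
Right-hand side: Σwᵢ·s·g = -230, Σwᵢ·g = -34.
Determinant 369·17 − 61² = 2552.
a = ((-230)·17 − 61·(-34))/2552 = -459/638; b = (369·(-34) − 61·(-230))/2552 = 371/638.

a = -0.719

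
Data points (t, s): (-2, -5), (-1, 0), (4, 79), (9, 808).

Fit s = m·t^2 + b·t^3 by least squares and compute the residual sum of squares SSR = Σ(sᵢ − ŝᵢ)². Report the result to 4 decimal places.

XᵀX·[m, b]ᵀ = Xᵀs reads: 6834·m + 60040·b = 66692;  60040·m + 535602·b = 594128.
(Σt^2·t^2 = 6834, Σt^2·t^3 = 60040, Σt^3·t^3 = 535602, Σt^2·s = 66692, Σt^3·s = 594128.)
Determinant 6834·535602 − 60040² = 55502468.
m = (66692·535602 − 60040·594128)/55502468 = 12230866/13875617; b = (6834·594128 − 60040·66692)/55502468 = 14020768/13875617.
Residuals: -6135405/13875617, 1789902/13875617, 450105/1982231, -341482/13875617; SSR = 3667634/13875617.

SSR = 0.2643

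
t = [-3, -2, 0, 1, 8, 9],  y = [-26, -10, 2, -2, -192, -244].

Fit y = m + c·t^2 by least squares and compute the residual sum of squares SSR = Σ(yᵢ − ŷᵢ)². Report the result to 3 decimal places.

From the data, Σ1 = 6, Σt^2 = 159, Σt^2·t^2 = 10755.
And Σy = -472, Σt^2·y = -32328.
AᵀA·[m, c]ᵀ = Aᵀy becomes [[6, 159]; [159, 10755]]·[m, c]ᵀ = [-472, -32328]ᵀ.
Determinant 6·10755 − 159² = 39249.
m = ((-472)·10755 − 159·(-32328))/39249 = 7088/4361; c = (6·(-32328) − 159·(-472))/39249 = -39640/13083.
Residuals: -222/623, 6466/13083, 1634/4361, -7790/13083, 3760/13083, -892/4361; SSR = 4320/4361.

SSR = 0.991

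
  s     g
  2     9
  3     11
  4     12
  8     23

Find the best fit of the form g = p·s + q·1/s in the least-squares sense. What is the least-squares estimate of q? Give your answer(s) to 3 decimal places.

q = 6.997

Forming MᵀM = [[93, 4]; [4, 253/576]] and Mᵀg = [283, 337/24]ᵀ gives MᵀM·[p, q]ᵀ = Mᵀg.
Eliminating q: (253/576)·(row 1) − 4·(row 2) gives (4771/192)·p = (253/576)·283 − 4·(337/24) = 39247/576, so p = 3019/1101.
Then q = ((337/24) − 4·(3019/1101))/(253/576) = 2568/367.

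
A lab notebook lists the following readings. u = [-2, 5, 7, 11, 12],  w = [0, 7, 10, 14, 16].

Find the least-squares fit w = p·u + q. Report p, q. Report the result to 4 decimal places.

p = 1.1246, q = 1.9776

The normal system AᵀA·[p, q]ᵀ = Aᵀw is [[343, 33]; [33, 5]]·[p, q]ᵀ = [451, 47]ᵀ.
Determinant 343·5 − 33² = 626.
p = (451·5 − 33·47)/626 = 352/313; q = (343·47 − 33·451)/626 = 619/313.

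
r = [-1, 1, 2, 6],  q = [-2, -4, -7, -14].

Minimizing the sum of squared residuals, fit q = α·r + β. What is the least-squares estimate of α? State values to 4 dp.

Sums needed: Σr·r = 42, Σr = 8, Σ1 = 4.
For Aᵀq: Σr·q = -100, Σq = -27.
AᵀA·[α, β]ᵀ = Aᵀq becomes [[42, 8]; [8, 4]]·[α, β]ᵀ = [-100, -27]ᵀ.
Eliminating β: 4·(row 1) − 8·(row 2) gives 104·α = 4·(-100) − 8·(-27) = -184, so α = -23/13.
Then β = ((-27) − 8·(-23/13))/4 = -167/52.

α = -1.7692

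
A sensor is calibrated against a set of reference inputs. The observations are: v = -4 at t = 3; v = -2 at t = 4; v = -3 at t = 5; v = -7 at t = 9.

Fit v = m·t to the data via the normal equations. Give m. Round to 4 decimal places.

m = -0.7481

Compute the Gram sums: Σt·t = 131.
And Σt·v = -98.
Hence m = -98 / 131 ≈ -0.748092.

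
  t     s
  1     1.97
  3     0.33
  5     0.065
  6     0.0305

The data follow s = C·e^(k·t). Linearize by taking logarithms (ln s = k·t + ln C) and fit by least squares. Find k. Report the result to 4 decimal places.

k = -0.8341

Let Y = ln s. Fitting Y = k·t + ln C by least squares:
Σt = 15.0000, Σ(t)² = 71.0000, Σln s = -6.6540, Σt·ln s = -37.2550.
Normal system: [[71.0000, 15.0000]; [15.0000, 4]]·[k, ln C]ᵀ = [-37.2550, -6.6540]ᵀ.
Slope k = (n·Σt·ln s − Σt·Σln s)/(n·Σ(t)² − (Σt)²) = (4·-37.2550 − 15.0000·-6.6540)/59.0000 = -0.83406; ln C = (Σln s − k·Σt)/n = 1.46421.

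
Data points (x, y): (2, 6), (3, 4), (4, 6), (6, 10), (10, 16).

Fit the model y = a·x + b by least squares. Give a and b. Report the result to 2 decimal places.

a = 1.45, b = 1.15

Setting ∂/∂a … = 0 gives: 165·a + 25·b = 268;  25·a + 5·b = 42.
(Σx·x = 165, Σx = 25, Σ1 = 5, Σx·y = 268, Σy = 42.)
det = 165·5 − 25² = 200.
a = (268·5 − 25·42)/200 = 29/20; b = (165·42 − 25·268)/200 = 23/20.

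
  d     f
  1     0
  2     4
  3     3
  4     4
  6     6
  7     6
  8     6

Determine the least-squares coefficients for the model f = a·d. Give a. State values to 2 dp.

a = 0.89

Normal-equation sums: Σd·d = 179.
And Σd·f = 159.
Normal equations: [[179]]·[a]ᵀ = [159]ᵀ.
Hence a = 159 / 179 ≈ 0.888268.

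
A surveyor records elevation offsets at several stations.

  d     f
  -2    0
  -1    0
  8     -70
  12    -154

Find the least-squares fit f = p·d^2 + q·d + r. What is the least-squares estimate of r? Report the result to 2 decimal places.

The normal equations are: 24849·p + 2231·q + 213·r = -26656;  2231·p + 213·q + 17·r = -2408;  213·p + 17·q + 4·r = -224.
(Σd^2·d^2 = 24849, Σd^2·d = 2231, Σd^2 = 213, Σd·d = 213, Σd = 17, Σ1 = 4, Σd^2·f = -26656, Σd·f = -2408, Σf = -224.)
Inverting the 3×3 Gram matrix, [p, q, r]ᵀ = [-71337/71731, -70091/71731, 79646/71731]ᵀ.

r = 1.11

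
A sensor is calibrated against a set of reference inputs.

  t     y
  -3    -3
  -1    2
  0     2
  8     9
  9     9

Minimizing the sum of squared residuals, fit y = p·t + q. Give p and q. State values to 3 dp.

The normal system AᵀA·[p, q]ᵀ = Aᵀy is [[155, 13]; [13, 5]]·[p, q]ᵀ = [160, 19]ᵀ.
det = 155·5 − 13² = 606.
p = (160·5 − 13·19)/606 = 553/606; q = (155·19 − 13·160)/606 = 865/606.

p = 0.913, q = 1.427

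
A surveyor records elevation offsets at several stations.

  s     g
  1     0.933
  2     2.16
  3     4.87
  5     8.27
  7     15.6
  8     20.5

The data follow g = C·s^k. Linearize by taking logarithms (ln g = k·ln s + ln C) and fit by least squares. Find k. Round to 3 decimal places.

k = 1.477

Taking logs, ln g = k·ln s + ln C, so regress ln g on ln s.
Σln s = 7.4265, Σ(ln s)² = 12.3883, Σln g = 10.1642, Σln s·ln g = 17.2999.
Normal system: [[12.3883, 7.4265]; [7.4265, 6]]·[k, ln C]ᵀ = [17.2999, 10.1642]ᵀ.
Δ = 12.3883·6 − (7.4265)² = 19.1764; k = (17.2999·6 − 7.4265·10.1642)/19.1764 = 1.47653, ln C = (12.3883·10.1642 − 7.4265·17.2999)/19.1764 = -0.13356.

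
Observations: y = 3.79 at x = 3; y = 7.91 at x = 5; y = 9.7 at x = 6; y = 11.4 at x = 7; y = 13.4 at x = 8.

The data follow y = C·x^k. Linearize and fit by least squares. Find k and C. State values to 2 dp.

With ln yᵢ as the transformed response and ln xᵢ as the regressor:
AᵀA = [[15.1183, 8.5252]; [8.5252, 5]], rhs = [18.9957, 10.7015]ᵀ  (here Σln x = 8.5252, Σ(ln x)² = 15.1183, Σln y = 10.7015, Σln x·ln y = 18.9957).
Solving (det = 2.9130): k = 1.28606, ln C = -0.05248, so C = exp(-0.05248) = 0.94888.

k = 1.29, C = 0.95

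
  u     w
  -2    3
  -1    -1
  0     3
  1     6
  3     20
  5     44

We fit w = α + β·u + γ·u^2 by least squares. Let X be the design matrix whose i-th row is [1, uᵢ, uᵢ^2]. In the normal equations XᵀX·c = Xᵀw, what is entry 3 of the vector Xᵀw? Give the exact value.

1297

Entry 3 ↔ basis u^2, so (Xᵀw)_{3} = Σᵢ (u^2)·wᵢ = (4)·(3) + (1)·(-1) + (0)·(3) + (1)·(6) + (9)·(20) + (25)·(44) = 1297.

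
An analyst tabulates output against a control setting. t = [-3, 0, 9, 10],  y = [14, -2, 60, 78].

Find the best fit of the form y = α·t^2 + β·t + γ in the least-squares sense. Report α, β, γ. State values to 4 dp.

Setting ∂/∂α … = 0 gives: 16642·α + 1702·β + 190·γ = 12786;  1702·α + 190·β + 16·γ = 1278;  190·α + 16·β + 4·γ = 150.
Solving the 3×3 system (Gaussian elimination) gives α = 4145/4021, β = -9352/4021, γ = -8692/4021.

α = 1.0308, β = -2.3258, γ = -2.1617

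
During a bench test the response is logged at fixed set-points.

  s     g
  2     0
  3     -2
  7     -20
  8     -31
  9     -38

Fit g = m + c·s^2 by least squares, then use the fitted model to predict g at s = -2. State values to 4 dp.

ĝ = 0.5000

With design matrix M, MᵀM = [[5, 207]; [207, 13155]] and Mᵀg = [-91, -6060]ᵀ.
Determinant 5·13155 − 207² = 22926.
m = ((-91)·13155 − 207·(-6060))/22926 = 5/2; c = (5·(-6060) − 207·(-91))/22926 = -1/2.
At s = -2: ĝ = (5/2)·(1) + (-1/2)·(4) = 1/2.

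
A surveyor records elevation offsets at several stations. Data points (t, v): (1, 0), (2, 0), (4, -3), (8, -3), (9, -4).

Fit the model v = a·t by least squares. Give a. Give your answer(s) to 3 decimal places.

Sums needed: Σt·t = 166.
For Aᵀv: Σt·v = -72.
AᵀA·[a]ᵀ = Aᵀv becomes [[166]]·[a]ᵀ = [-72]ᵀ.
a = (-72)/166 = -0.433735.

a = -0.434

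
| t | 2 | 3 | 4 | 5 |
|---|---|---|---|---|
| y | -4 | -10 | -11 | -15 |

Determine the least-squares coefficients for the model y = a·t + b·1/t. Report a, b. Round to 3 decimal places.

a = -3.149, b = 3.265

The normal system MᵀM·[a, b]ᵀ = Mᵀy is [[54, 4]; [4, 1669/3600]]·[a, b]ᵀ = [-157, -133/12]ᵀ.
Δ = 54·(1669/3600) − 4² = 1807/200.
a = ((-157)·(1669/3600) − 4·(-133/12))/(1807/200) = -102433/32526; b = (54·(-133/12) − 4·(-157))/(1807/200) = 5900/1807.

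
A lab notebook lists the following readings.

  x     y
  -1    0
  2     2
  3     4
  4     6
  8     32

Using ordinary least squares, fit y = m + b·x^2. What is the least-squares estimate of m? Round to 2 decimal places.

Normal-equation sums: Σ1 = 5, Σx^2 = 94, Σx^2·x^2 = 4450.
For Mᵀy: Σy = 44, Σx^2·y = 2188.
Eliminating b: 4450·(row 1) − 94·(row 2) gives 13414·m = 4450·44 − 94·2188 = -9872, so m = -4936/6707.
Then b = (2188 − 94·(-4936/6707))/4450 = 3402/6707.

m = -0.74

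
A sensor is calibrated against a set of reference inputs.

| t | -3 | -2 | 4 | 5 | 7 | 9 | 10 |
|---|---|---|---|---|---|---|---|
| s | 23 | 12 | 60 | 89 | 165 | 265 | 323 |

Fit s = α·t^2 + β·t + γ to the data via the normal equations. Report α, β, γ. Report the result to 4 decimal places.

With design matrix X, XᵀX = [[19940, 2226, 284]; [2226, 284, 30]; [284, 30, 7]] and Xᵀs = [65290, 7362, 937]ᵀ.
Inverting the 3×3 Gram matrix, [α, β, γ]ᵀ = [1510816/508481, 1140879/508481, 1878369/508481]ᵀ.

α = 2.9712, β = 2.2437, γ = 3.6941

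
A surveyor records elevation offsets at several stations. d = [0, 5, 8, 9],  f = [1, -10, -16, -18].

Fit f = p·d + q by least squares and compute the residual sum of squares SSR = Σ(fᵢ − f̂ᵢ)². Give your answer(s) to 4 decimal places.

SSR = 0.1327

Setting ∂/∂p … = 0 gives: 170·p + 22·q = -340;  22·p + 4·q = -43.
(Σd·d = 170, Σd = 22, Σ1 = 4, Σd·f = -340, Σf = -43.)
Δ = 170·4 − 22² = 196.
p = ((-340)·4 − 22·(-43))/196 = -207/98; q = (170·(-43) − 22·(-340))/196 = 85/98.
Residuals: 13/98, -15/49, 3/98, 1/7; SSR = 13/98.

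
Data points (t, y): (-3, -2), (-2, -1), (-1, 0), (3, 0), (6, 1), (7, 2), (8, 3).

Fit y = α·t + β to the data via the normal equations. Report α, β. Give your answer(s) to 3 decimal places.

Sums needed: Σt·t = 172, Σt = 18, Σ1 = 7.
And Σt·y = 52, Σy = 3.
Normal equations: [[172, 18]; [18, 7]]·[α, β]ᵀ = [52, 3]ᵀ.
det = 172·7 − 18² = 880.
α = (52·7 − 18·3)/880 = 31/88; β = (172·3 − 18·52)/880 = -21/44.

α = 0.352, β = -0.477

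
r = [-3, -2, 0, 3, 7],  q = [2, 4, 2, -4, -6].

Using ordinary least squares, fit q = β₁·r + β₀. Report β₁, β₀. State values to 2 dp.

β₁ = -1.00, β₀ = 0.60

Entries of MᵀM: Σr·r = 71, Σr = 5, Σ1 = 5.
Moment sums: Σr·q = -68, Σq = -2.
MᵀM·[β₁, β₀]ᵀ = Mᵀq becomes [[71, 5]; [5, 5]]·[β₁, β₀]ᵀ = [-68, -2]ᵀ.
det = 71·5 − 5² = 330.
β₁ = ((-68)·5 − 5·(-2))/330 = -1; β₀ = (71·(-2) − 5·(-68))/330 = 3/5.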